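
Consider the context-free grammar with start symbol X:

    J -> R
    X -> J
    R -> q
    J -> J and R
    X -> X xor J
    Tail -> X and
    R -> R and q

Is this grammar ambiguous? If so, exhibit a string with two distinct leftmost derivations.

Ambiguous

Witness: q and q

Derivation 1: X ⇒ J ⇒ R ⇒ R and q ⇒ q and q
Derivation 2: X ⇒ J ⇒ J and R ⇒ R and R ⇒ q and R ⇒ q and q

Two distinct leftmost derivations for the same string.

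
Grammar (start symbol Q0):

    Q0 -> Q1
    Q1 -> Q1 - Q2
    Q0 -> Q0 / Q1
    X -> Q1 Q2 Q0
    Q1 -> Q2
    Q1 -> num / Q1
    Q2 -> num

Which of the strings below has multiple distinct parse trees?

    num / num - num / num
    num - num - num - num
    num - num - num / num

num / num - num / num: 3 trees
num - num - num - num: 1 tree
num - num - num / num: 1 tree

num / num - num / num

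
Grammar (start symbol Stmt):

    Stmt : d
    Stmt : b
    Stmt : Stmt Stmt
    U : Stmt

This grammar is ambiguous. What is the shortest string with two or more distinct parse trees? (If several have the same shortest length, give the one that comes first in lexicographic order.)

b b b

length 1: no string has ≥2 trees
length 2: no string has ≥2 trees
length 3: b b b has 2 parse trees

Two derivations of b b b:
  Stmt ⇒ Stmt Stmt ⇒ b Stmt ⇒ b Stmt Stmt ⇒ b b Stmt ⇒ b b b
  Stmt ⇒ Stmt Stmt ⇒ Stmt Stmt Stmt ⇒ b Stmt Stmt ⇒ b b Stmt ⇒ b b b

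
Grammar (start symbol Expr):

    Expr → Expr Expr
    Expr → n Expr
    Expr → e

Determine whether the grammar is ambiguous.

Witness: e e e

Derivation 1: Expr ⇒ Expr Expr ⇒ Expr Expr Expr ⇒ e Expr Expr ⇒ e e Expr ⇒ e e e
Derivation 2: Expr ⇒ Expr Expr ⇒ e Expr ⇒ e Expr Expr ⇒ e e Expr ⇒ e e e

Two distinct leftmost derivations for the same string.

Ambiguous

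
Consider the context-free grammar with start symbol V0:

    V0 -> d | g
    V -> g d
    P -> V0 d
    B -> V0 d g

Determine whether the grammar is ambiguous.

Unambiguous

(V, P, B are unreachable from V0, so their rules don't affect L(V0).) Each reachable nonterminal has at most one production per leading terminal, and all productions are right-linear; the derivation is determined token-by-token.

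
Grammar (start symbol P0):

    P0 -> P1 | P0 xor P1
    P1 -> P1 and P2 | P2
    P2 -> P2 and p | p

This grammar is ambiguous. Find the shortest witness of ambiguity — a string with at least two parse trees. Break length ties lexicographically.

length 1: no string has ≥2 trees
length 3: p and p has 2 parse trees

Two derivations of p and p:
  P0 ⇒ P1 ⇒ P1 and P2 ⇒ P2 and P2 ⇒ p and P2 ⇒ p and p
  P0 ⇒ P1 ⇒ P2 ⇒ P2 and p ⇒ p and p

p and p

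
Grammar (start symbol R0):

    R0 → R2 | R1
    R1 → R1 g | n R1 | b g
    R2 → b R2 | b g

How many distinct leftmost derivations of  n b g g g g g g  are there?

6

Parse trees for n b g g g g g g:
  [R0 [R1 [R1 [R1 [R1 [R1 [R1 n [R1 b g]] g] g] g] g] g]]
  [R0 [R1 [R1 [R1 [R1 [R1 n [R1 [R1 b g] g]] g] g] g] g]]
  [R0 [R1 [R1 [R1 [R1 n [R1 [R1 [R1 b g] g] g]] g] g] g]]
  [R0 [R1 [R1 [R1 n [R1 [R1 [R1 [R1 b g] g] g] g]] g] g]]
  [R0 [R1 [R1 n [R1 [R1 [R1 [R1 [R1 b g] g] g] g] g]] g]]
  [R0 [R1 n [R1 [R1 [R1 [R1 [R1 [R1 b g] g] g] g] g] g]]]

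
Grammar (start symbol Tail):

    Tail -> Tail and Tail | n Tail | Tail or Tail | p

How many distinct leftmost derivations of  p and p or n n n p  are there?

Parse trees for p and p or n n n p:
  [Tail [Tail p] and [Tail [Tail p] or [Tail n [Tail n [Tail n [Tail p]]]]]]
  [Tail [Tail [Tail p] and [Tail p]] or [Tail n [Tail n [Tail n [Tail p]]]]]

2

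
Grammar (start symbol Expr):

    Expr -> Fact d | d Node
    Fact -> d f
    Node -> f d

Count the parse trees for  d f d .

Parse trees for d f d:
  [Expr [Fact d f] d]
  [Expr d [Node f d]]

2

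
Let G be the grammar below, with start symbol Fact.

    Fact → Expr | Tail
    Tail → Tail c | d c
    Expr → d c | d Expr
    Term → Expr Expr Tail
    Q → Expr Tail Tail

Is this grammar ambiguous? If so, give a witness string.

Ambiguous

Witness: d c

Derivation 1: Fact ⇒ Expr ⇒ d c
Derivation 2: Fact ⇒ Tail ⇒ d c

Two distinct leftmost derivations for the same string.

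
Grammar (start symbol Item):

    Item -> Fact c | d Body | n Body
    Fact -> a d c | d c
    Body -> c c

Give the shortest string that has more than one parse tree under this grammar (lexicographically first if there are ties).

length 3: d c c has 2 parse trees

Two derivations of d c c:
  Item ⇒ Fact c ⇒ d c c
  Item ⇒ d Body ⇒ d c c

d c c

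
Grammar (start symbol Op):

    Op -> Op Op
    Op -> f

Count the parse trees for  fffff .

Parse trees for fffff (showing first 6 of 14):
  [Op [Op f] [Op [Op f] [Op [Op f] [Op [Op f] [Op f]]]]]
  [Op [Op f] [Op [Op f] [Op [Op [Op f] [Op f]] [Op f]]]]
  [Op [Op f] [Op [Op [Op f] [Op f]] [Op [Op f] [Op f]]]]
  [Op [Op f] [Op [Op [Op f] [Op [Op f] [Op f]]] [Op f]]]
  [Op [Op f] [Op [Op [Op [Op f] [Op f]] [Op f]] [Op f]]]
  [Op [Op [Op f] [Op f]] [Op [Op f] [Op [Op f] [Op f]]]]

14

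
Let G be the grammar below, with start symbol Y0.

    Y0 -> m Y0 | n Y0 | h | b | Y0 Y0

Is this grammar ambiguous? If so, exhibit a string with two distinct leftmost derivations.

Witness: b b b

Derivation 1: Y0 ⇒ Y0 Y0 ⇒ b Y0 ⇒ b Y0 Y0 ⇒ b b Y0 ⇒ b b b
Derivation 2: Y0 ⇒ Y0 Y0 ⇒ Y0 Y0 Y0 ⇒ b Y0 Y0 ⇒ b b Y0 ⇒ b b b

Two distinct leftmost derivations for the same string.

Ambiguous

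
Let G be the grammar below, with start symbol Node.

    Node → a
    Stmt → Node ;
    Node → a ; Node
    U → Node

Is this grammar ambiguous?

Unambiguous

(Stmt, U are unreachable from Node, so their rules don't affect L(Node).) Right-recursive list with a separator: after each atom, whether the separator follows determines the rule. One parse per string.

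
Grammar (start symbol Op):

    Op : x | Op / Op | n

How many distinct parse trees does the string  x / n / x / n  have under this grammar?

5

Parse trees for x / n / x / n:
  [Op [Op x] / [Op [Op n] / [Op [Op x] / [Op n]]]]
  [Op [Op x] / [Op [Op [Op n] / [Op x]] / [Op n]]]
  [Op [Op [Op x] / [Op n]] / [Op [Op x] / [Op n]]]
  [Op [Op [Op x] / [Op [Op n] / [Op x]]] / [Op n]]
  [Op [Op [Op [Op x] / [Op n]] / [Op x]] / [Op n]]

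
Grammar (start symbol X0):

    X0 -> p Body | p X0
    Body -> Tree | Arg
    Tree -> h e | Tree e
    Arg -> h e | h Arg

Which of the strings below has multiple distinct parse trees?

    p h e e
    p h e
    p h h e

p h e

p h e e: 1 tree
p h e: 2 trees
p h h e: 1 tree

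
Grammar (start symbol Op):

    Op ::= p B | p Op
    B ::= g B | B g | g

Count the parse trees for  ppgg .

2

Parse trees for ppgg:
  [Op p [Op p [B g [B g]]]]
  [Op p [Op p [B [B g] g]]]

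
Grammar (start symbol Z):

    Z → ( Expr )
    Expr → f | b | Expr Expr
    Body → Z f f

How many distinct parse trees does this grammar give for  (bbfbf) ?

14

Parse trees for (bbfbf) (showing first 6 of 14):
  [Z ( [Expr [Expr b] [Expr [Expr b] [Expr [Expr f] [Expr [Expr b] [Expr f]]]]] )]
  [Z ( [Expr [Expr b] [Expr [Expr b] [Expr [Expr [Expr f] [Expr b]] [Expr f]]]] )]
  [Z ( [Expr [Expr b] [Expr [Expr [Expr b] [Expr f]] [Expr [Expr b] [Expr f]]]] )]
  [Z ( [Expr [Expr b] [Expr [Expr [Expr b] [Expr [Expr f] [Expr b]]] [Expr f]]] )]
  [Z ( [Expr [Expr b] [Expr [Expr [Expr [Expr b] [Expr f]] [Expr b]] [Expr f]]] )]
  [Z ( [Expr [Expr [Expr b] [Expr b]] [Expr [Expr f] [Expr [Expr b] [Expr f]]]] )]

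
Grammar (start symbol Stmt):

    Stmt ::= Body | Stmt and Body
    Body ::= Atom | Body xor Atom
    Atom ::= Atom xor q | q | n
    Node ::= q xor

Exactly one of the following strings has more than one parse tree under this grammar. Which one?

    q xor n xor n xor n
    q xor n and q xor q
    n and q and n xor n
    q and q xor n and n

q xor n xor n xor n: 1 tree
q xor n and q xor q: 2 trees
n and q and n xor n: 1 tree
q and q xor n and n: 1 tree

q xor n and q xor q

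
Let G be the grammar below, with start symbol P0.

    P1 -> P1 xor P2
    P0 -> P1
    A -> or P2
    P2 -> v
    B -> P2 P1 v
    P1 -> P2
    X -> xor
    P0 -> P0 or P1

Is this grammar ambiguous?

(A, B, X are unreachable from P0, so their rules don't affect L(P0).) P0 → P0 or P1 | P1  ;  P1 → P1 xor P2 | P2  — a left-associative chain with P2 at the bottom. Each string factors uniquely by precedence.

Unambiguous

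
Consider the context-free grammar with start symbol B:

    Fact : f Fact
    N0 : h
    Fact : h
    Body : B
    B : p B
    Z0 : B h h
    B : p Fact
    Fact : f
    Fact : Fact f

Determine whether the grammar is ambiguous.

Witness: p f f

Derivation 1: B ⇒ p Fact ⇒ p f Fact ⇒ p f f
Derivation 2: B ⇒ p Fact ⇒ p Fact f ⇒ p f f

Two distinct leftmost derivations for the same string.

Ambiguous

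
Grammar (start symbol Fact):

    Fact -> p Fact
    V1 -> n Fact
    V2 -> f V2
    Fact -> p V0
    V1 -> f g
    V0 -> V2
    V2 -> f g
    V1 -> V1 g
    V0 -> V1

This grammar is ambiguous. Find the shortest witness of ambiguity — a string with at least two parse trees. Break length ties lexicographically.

length 3: p f g has 2 parse trees

Two derivations of p f g:
  Fact ⇒ p V0 ⇒ p V2 ⇒ p f g
  Fact ⇒ p V0 ⇒ p V1 ⇒ p f g

p f g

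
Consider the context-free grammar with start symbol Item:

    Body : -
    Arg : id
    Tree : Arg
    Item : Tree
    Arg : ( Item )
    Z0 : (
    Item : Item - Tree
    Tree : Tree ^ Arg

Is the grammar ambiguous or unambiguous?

Only Item, Tree, Arg are reachable from Item; ignoring the rest: The grammar is stratified — Item handles '-' (left-recursive), Tree handles '^', Arg atoms. Each operator has a fixed associativity and precedence level, so every string has one parse.

Unambiguous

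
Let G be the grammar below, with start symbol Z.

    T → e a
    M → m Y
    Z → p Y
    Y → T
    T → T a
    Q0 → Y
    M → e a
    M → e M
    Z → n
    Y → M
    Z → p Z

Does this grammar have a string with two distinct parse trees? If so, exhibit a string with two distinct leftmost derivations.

Witness: p e a

Derivation 1: Z ⇒ p Y ⇒ p T ⇒ p e a
Derivation 2: Z ⇒ p Y ⇒ p M ⇒ p e a

Two distinct leftmost derivations for the same string.

Ambiguous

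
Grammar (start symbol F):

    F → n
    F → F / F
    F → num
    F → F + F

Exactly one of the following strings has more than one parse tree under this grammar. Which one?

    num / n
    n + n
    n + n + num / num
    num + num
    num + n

n + n + num / num

num / n: 1 tree
n + n: 1 tree
n + n + num / num: 5 trees
num + num: 1 tree
num + n: 1 tree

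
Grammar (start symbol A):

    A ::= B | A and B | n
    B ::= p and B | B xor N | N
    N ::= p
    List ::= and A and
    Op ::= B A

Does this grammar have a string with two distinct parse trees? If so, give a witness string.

Witness: p and p

Derivation 1: A ⇒ B ⇒ p and B ⇒ p and N ⇒ p and p
Derivation 2: A ⇒ A and B ⇒ B and B ⇒ N and B ⇒ p and B ⇒ p and N ⇒ p and p

Two distinct leftmost derivations for the same string.

Ambiguous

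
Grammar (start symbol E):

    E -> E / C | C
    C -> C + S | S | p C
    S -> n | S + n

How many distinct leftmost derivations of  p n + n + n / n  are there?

8

Parse trees for p n + n + n / n:
  [E [E [C [C p [C [S n]]] + [S [S n] + n]]] / [C [S n]]]
  [E [E [C [C [C p [C [S n]]] + [S n]] + [S n]]] / [C [S n]]]
  [E [E [C [C p [C [C [S n]] + [S n]]] + [S n]]] / [C [S n]]]
  [E [E [C [C p [C [S [S n] + n]]] + [S n]]] / [C [S n]]]
  [E [E [C p [C [C [S n]] + [S [S n] + n]]]] / [C [S n]]]
  [E [E [C p [C [C [C [S n]] + [S n]] + [S n]]]] / [C [S n]]]
  [E [E [C p [C [C [S [S n] + n]] + [S n]]]] / [C [S n]]]
  [E [E [C p [C [S [S [S n] + n] + n]]]] / [C [S n]]]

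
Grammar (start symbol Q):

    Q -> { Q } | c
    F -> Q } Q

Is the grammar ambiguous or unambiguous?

Only Q is reachable from Q; ignoring the rest: L(Q) is { openⁿ atom closeⁿ : n ≥ 0 }. The bracket depth fixes n, and the derivation is forced at every step.

Unambiguous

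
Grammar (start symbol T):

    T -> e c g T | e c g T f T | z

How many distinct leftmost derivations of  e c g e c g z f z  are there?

2

Parse trees for e c g e c g z f z:
  [T e c g [T e c g [T z] f [T z]]]
  [T e c g [T e c g [T z]] f [T z]]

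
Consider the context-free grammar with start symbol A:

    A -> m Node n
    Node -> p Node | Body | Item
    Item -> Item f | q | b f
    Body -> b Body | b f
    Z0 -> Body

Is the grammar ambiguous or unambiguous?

Ambiguous

Witness: m b f n

Derivation 1: A ⇒ m Node n ⇒ m Body n ⇒ m b f n
Derivation 2: A ⇒ m Node n ⇒ m Item n ⇒ m b f n

Two distinct leftmost derivations for the same string.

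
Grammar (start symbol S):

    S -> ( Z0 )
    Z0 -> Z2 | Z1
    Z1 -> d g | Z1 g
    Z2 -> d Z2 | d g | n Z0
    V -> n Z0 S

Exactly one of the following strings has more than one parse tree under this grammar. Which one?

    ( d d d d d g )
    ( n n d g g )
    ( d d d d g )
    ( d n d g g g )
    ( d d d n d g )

( d d d d d g ): 1 tree
( n n d g g ): 1 tree
( d d d d g ): 1 tree
( d n d g g g ): 1 tree
( d d d n d g ): 2 trees

( d d d n d g )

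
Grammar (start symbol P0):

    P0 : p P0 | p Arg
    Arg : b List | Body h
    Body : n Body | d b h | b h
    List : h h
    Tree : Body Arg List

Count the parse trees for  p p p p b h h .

Parse trees for p p p p b h h:
  [P0 p [P0 p [P0 p [P0 p [Arg b [List h h]]]]]]
  [P0 p [P0 p [P0 p [P0 p [Arg [Body b h] h]]]]]

2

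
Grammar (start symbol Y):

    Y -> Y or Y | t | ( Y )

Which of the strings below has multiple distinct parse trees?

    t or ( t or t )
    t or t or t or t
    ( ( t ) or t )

t or t or t or t

t or ( t or t ): 1 tree
t or t or t or t: 5 trees
( ( t ) or t ): 1 tree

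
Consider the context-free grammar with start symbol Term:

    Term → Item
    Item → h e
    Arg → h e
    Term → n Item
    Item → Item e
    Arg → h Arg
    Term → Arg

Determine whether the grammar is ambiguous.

Witness: h e

Derivation 1: Term ⇒ Item ⇒ h e
Derivation 2: Term ⇒ Arg ⇒ h e

Two distinct leftmost derivations for the same string.

Ambiguous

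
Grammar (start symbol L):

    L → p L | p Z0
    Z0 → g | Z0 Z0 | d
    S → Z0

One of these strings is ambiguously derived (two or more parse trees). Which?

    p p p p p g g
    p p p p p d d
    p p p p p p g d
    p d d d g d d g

p p p p p g g: 1 tree
p p p p p d d: 1 tree
p p p p p p g d: 1 tree
p d d d g d d g: 132 trees

p d d d g d d g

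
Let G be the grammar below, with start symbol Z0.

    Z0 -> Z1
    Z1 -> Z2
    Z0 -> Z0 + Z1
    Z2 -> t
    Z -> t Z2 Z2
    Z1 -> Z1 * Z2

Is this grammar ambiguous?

(Z is unreachable from Z0, so its rules don't affect L(Z0).) Z0 → Z0 + Z1 | Z1  ;  Z1 → Z1 * Z2 | Z2  — a left-associative chain with Z2 at the bottom. Each string factors uniquely by precedence.

Unambiguous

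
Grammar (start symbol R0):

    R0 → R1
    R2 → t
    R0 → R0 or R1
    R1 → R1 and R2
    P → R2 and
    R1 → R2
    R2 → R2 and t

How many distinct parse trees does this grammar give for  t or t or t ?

Parse trees for t or t or t:
  [R0 [R0 [R0 [R1 [R2 t]]] or [R1 [R2 t]]] or [R1 [R2 t]]]

1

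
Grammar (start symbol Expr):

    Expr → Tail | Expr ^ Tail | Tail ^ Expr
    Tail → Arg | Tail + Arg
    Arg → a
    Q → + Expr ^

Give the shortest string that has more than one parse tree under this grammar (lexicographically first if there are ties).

length 1: no string has ≥2 trees
length 3: a ^ a has 2 parse trees

Two derivations of a ^ a:
  Expr ⇒ Expr ^ Tail ⇒ Tail ^ Tail ⇒ Arg ^ Tail ⇒ a ^ Tail ⇒ a ^ Arg ⇒ a ^ a
  Expr ⇒ Tail ^ Expr ⇒ Arg ^ Expr ⇒ a ^ Expr ⇒ a ^ Tail ⇒ a ^ Arg ⇒ a ^ a

a ^ a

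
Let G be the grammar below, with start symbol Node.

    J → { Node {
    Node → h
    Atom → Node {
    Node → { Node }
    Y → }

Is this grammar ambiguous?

(Atom, Y, J are unreachable from Node, so their rules don't affect L(Node).) Each string is a nest of matched brackets around a single atom. An opening bracket forces the recursive rule; an atom forces the base rule.

Unambiguous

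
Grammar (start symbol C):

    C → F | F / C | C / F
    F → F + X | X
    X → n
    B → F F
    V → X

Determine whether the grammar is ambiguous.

Ambiguous

Witness: n / n

Derivation 1: C ⇒ F / C ⇒ X / C ⇒ n / C ⇒ n / F ⇒ n / X ⇒ n / n
Derivation 2: C ⇒ C / F ⇒ F / F ⇒ X / F ⇒ n / F ⇒ n / X ⇒ n / n

Two distinct leftmost derivations for the same string.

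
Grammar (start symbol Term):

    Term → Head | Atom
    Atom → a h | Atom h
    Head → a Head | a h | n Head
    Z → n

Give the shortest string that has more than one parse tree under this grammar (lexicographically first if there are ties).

length 2: a h has 2 parse trees

Two derivations of a h:
  Term ⇒ Head ⇒ a h
  Term ⇒ Atom ⇒ a h

a h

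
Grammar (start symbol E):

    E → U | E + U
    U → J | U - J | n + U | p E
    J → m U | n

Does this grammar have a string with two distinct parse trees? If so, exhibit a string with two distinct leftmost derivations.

Ambiguous

Witness: n + n

Derivation 1: E ⇒ U ⇒ n + U ⇒ n + J ⇒ n + n
Derivation 2: E ⇒ E + U ⇒ U + U ⇒ J + U ⇒ n + U ⇒ n + J ⇒ n + n

Two distinct leftmost derivations for the same string.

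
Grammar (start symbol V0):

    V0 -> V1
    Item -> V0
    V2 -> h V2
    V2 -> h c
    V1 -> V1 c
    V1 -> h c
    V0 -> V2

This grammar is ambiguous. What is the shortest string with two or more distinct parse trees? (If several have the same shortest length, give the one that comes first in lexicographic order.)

length 2: h c has 2 parse trees

Two derivations of h c:
  V0 ⇒ V1 ⇒ h c
  V0 ⇒ V2 ⇒ h c

h c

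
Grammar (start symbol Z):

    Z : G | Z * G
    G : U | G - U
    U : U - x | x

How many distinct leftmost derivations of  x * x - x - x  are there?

Parse trees for x * x - x - x:
  [Z [Z [G [U x]]] * [G [U [U [U x] - x] - x]]]
  [Z [Z [G [U x]]] * [G [G [U x]] - [U [U x] - x]]]
  [Z [Z [G [U x]]] * [G [G [U [U x] - x]] - [U x]]]
  [Z [Z [G [U x]]] * [G [G [G [U x]] - [U x]] - [U x]]]

4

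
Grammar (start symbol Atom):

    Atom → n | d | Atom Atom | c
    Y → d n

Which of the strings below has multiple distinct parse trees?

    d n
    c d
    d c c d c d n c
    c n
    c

d n: 1 tree
c d: 1 tree
d c c d c d n c: 429 trees
c n: 1 tree
c: 1 tree

d c c d c d n c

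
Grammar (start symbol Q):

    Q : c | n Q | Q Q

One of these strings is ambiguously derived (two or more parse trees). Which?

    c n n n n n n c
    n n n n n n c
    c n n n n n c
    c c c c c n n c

c n n n n n n c: 1 tree
n n n n n n c: 1 tree
c n n n n n c: 1 tree
c c c c c n n c: 42 trees

c c c c c n n c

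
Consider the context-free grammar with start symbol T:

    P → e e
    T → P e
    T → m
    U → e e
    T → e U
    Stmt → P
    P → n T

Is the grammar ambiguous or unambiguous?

Ambiguous

Witness: e e e

Derivation 1: T ⇒ P e ⇒ e e e
Derivation 2: T ⇒ e U ⇒ e e e

Two distinct leftmost derivations for the same string.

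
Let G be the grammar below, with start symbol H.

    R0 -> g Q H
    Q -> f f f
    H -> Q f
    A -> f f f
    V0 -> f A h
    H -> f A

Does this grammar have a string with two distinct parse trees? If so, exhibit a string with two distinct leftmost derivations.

Witness: f f f f

Derivation 1: H ⇒ Q f ⇒ f f f f
Derivation 2: H ⇒ f A ⇒ f f f f

Two distinct leftmost derivations for the same string.

Ambiguous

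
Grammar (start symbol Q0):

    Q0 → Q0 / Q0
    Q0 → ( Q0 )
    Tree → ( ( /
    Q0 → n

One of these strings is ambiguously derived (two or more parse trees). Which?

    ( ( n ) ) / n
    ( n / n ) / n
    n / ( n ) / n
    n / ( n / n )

( ( n ) ) / n: 1 tree
( n / n ) / n: 1 tree
n / ( n ) / n: 2 trees
n / ( n / n ): 1 tree

n / ( n ) / n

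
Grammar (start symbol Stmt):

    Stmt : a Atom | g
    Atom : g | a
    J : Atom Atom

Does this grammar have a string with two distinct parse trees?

(J is unreachable from Stmt, so its rules don't affect L(Stmt).) Restricted to the reachable nonterminals, every rule has the form A → t or A → t B, and no two rules for the same A share a first terminal. The grammar encodes a DFA — one run per string.

Unambiguous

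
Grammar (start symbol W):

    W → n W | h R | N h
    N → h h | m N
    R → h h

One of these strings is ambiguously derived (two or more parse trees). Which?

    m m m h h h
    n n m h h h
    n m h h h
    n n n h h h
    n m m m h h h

m m m h h h: 1 tree
n n m h h h: 1 tree
n m h h h: 1 tree
n n n h h h: 2 trees
n m m m h h h: 1 tree

n n n h h h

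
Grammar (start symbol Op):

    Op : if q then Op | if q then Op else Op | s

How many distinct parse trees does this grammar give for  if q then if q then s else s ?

Parse trees for if q then if q then s else s:
  [Op if q then [Op if q then [Op s] else [Op s]]]
  [Op if q then [Op if q then [Op s]] else [Op s]]

2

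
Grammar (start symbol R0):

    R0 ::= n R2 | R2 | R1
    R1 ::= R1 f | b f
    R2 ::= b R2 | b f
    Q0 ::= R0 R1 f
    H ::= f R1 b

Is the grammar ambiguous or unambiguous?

Witness: b f

Derivation 1: R0 ⇒ R2 ⇒ b f
Derivation 2: R0 ⇒ R1 ⇒ b f

Two distinct leftmost derivations for the same string.

Ambiguous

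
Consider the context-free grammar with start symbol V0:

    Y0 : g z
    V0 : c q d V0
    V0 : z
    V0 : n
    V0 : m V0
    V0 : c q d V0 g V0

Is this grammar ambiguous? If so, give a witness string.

Ambiguous

Witness: c q d c q d n g n

Derivation 1: V0 ⇒ c q d V0 ⇒ c q d c q d V0 g V0 ⇒ c q d c q d n g V0 ⇒ c q d c q d n g n
Derivation 2: V0 ⇒ c q d V0 g V0 ⇒ c q d c q d V0 g V0 ⇒ c q d c q d n g V0 ⇒ c q d c q d n g n

Two distinct leftmost derivations for the same string.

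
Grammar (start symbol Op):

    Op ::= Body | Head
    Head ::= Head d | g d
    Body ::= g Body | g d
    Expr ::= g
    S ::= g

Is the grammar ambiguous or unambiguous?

Ambiguous

Witness: g d

Derivation 1: Op ⇒ Body ⇒ g d
Derivation 2: Op ⇒ Head ⇒ g d

Two distinct leftmost derivations for the same string.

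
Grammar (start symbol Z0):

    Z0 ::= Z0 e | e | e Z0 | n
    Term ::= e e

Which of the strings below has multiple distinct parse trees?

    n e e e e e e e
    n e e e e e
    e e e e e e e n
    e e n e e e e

n e e e e e e e: 1 tree
n e e e e e: 1 tree
e e e e e e e n: 1 tree
e e n e e e e: 15 trees

e e n e e e e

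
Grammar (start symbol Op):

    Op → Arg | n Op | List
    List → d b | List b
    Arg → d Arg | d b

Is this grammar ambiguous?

Witness: d b

Derivation 1: Op ⇒ Arg ⇒ d b
Derivation 2: Op ⇒ List ⇒ d b

Two distinct leftmost derivations for the same string.

Ambiguous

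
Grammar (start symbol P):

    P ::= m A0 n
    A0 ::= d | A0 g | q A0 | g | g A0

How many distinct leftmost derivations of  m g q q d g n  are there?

Parse trees for m g q q d g n:
  [P m [A0 [A0 g [A0 q [A0 q [A0 d]]]] g] n]
  [P m [A0 g [A0 [A0 q [A0 q [A0 d]]] g]] n]
  [P m [A0 g [A0 q [A0 [A0 q [A0 d]] g]]] n]
  [P m [A0 g [A0 q [A0 q [A0 [A0 d] g]]]] n]

4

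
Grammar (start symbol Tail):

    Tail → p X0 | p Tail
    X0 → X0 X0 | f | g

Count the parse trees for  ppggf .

2

Parse trees for ppggf:
  [Tail p [Tail p [X0 [X0 g] [X0 [X0 g] [X0 f]]]]]
  [Tail p [Tail p [X0 [X0 [X0 g] [X0 g]] [X0 f]]]]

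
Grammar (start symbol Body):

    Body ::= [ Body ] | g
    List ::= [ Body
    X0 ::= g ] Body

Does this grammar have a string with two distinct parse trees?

(List, X0 are unreachable from Body, so their rules don't affect L(Body).) L(Body) is { openⁿ atom closeⁿ : n ≥ 0 }. The bracket depth fixes n, and the derivation is forced at every step.

Unambiguous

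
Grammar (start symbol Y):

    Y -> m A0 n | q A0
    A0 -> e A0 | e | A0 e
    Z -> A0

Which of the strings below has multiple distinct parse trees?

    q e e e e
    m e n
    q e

q e e e e

q e e e e: 8 trees
m e n: 1 tree
q e: 1 tree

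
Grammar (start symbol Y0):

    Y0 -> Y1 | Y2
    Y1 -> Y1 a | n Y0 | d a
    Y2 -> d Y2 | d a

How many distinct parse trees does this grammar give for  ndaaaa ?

5

Parse trees for ndaaaa:
  [Y0 [Y1 [Y1 [Y1 [Y1 n [Y0 [Y1 d a]]] a] a] a]]
  [Y0 [Y1 [Y1 [Y1 [Y1 n [Y0 [Y2 d a]]] a] a] a]]
  [Y0 [Y1 [Y1 [Y1 n [Y0 [Y1 [Y1 d a] a]]] a] a]]
  [Y0 [Y1 [Y1 n [Y0 [Y1 [Y1 [Y1 d a] a] a]]] a]]
  [Y0 [Y1 n [Y0 [Y1 [Y1 [Y1 [Y1 d a] a] a] a]]]]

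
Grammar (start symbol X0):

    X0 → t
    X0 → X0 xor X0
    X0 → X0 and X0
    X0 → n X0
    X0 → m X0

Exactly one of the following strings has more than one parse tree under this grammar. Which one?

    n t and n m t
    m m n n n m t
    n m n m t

n t and n m t: 2 trees
m m n n n m t: 1 tree
n m n m t: 1 tree

n t and n m t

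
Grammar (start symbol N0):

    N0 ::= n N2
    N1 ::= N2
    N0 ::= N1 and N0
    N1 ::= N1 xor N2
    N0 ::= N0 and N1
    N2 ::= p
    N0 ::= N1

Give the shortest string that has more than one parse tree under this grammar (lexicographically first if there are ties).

length 1: no string has ≥2 trees
length 2: no string has ≥2 trees
length 3: p and p has 2 parse trees

Two derivations of p and p:
  N0 ⇒ N1 and N0 ⇒ N2 and N0 ⇒ p and N0 ⇒ p and N1 ⇒ p and N2 ⇒ p and p
  N0 ⇒ N0 and N1 ⇒ N1 and N1 ⇒ N2 and N1 ⇒ p and N1 ⇒ p and N2 ⇒ p and p

p and p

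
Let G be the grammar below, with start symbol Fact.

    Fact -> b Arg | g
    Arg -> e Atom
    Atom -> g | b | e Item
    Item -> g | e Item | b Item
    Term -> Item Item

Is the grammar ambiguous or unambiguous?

Only Fact, Arg, Atom, Item are reachable from Fact; ignoring the rest: Restricted to the reachable nonterminals, every rule has the form A → t or A → t B, and no two rules for the same A share a first terminal. The grammar encodes a DFA — one run per string.

Unambiguous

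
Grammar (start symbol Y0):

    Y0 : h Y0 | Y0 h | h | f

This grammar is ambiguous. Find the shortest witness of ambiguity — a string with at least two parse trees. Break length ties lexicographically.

h h

length 1: no string has ≥2 trees
length 2: h h has 2 parse trees

Two derivations of h h:
  Y0 ⇒ h Y0 ⇒ h h
  Y0 ⇒ Y0 h ⇒ h h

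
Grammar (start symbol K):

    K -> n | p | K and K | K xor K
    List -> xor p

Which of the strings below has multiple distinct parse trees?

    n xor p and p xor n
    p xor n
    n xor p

n xor p and p xor n

n xor p and p xor n: 5 trees
p xor n: 1 tree
n xor p: 1 tree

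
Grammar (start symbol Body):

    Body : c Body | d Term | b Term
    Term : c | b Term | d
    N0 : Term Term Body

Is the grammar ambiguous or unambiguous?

(N0 is unreachable from Body, so its rules don't affect L(Body).) Restricted to the reachable nonterminals, every rule has the form A → t or A → t B, and no two rules for the same A share a first terminal. The grammar encodes a DFA — one run per string.

Unambiguous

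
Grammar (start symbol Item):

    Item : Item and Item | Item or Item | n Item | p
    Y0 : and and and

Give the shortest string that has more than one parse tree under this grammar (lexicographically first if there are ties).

n p and p

length 1: no string has ≥2 trees
length 2: no string has ≥2 trees
length 3: no string has ≥2 trees
length 4: n p and p has 2 parse trees

Two derivations of n p and p:
  Item ⇒ Item and Item ⇒ n Item and Item ⇒ n p and Item ⇒ n p and p
  Item ⇒ n Item ⇒ n Item and Item ⇒ n p and Item ⇒ n p and p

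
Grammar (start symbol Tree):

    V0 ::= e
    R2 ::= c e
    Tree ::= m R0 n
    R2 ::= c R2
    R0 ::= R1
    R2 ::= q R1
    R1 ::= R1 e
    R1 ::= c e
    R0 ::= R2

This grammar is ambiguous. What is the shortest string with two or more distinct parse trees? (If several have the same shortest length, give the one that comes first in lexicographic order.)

m c e n

length 4: m c e n has 2 parse trees

Two derivations of m c e n:
  Tree ⇒ m R0 n ⇒ m R1 n ⇒ m c e n
  Tree ⇒ m R0 n ⇒ m R2 n ⇒ m c e n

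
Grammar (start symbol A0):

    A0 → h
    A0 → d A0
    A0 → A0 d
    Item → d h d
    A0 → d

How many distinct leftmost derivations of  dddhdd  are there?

Parse trees for dddhdd (showing first 6 of 10):
  [A0 d [A0 d [A0 d [A0 [A0 [A0 h] d] d]]]]
  [A0 d [A0 d [A0 [A0 d [A0 [A0 h] d]] d]]]
  [A0 d [A0 d [A0 [A0 [A0 d [A0 h]] d] d]]]
  [A0 d [A0 [A0 d [A0 d [A0 [A0 h] d]]] d]]
  [A0 d [A0 [A0 d [A0 [A0 d [A0 h]] d]] d]]
  [A0 d [A0 [A0 [A0 d [A0 d [A0 h]]] d] d]]

10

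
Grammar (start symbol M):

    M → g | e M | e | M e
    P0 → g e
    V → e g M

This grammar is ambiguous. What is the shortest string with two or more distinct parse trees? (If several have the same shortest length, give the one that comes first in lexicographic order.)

e e

length 1: no string has ≥2 trees
length 2: e e has 2 parse trees

Two derivations of e e:
  M ⇒ e M ⇒ e e
  M ⇒ M e ⇒ e e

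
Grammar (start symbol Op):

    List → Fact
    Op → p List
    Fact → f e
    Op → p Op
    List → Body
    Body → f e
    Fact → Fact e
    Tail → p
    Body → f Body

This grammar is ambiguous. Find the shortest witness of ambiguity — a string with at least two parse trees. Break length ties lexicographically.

length 3: p f e has 2 parse trees

Two derivations of p f e:
  Op ⇒ p List ⇒ p Fact ⇒ p f e
  Op ⇒ p List ⇒ p Body ⇒ p f e

p f e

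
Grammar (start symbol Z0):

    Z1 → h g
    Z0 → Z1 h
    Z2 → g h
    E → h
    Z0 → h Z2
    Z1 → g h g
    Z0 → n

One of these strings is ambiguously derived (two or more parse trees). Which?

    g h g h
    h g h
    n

g h g h: 1 tree
h g h: 2 trees
n: 1 tree

h g h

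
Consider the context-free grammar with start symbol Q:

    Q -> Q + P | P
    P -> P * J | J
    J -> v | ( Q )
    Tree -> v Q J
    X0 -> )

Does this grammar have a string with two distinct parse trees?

Unambiguous

Only Q, P, J are reachable from Q; ignoring the rest: Q → Q + P | P  ;  P → P * J | J  — a left-associative chain with J at the bottom. Each string factors uniquely by precedence.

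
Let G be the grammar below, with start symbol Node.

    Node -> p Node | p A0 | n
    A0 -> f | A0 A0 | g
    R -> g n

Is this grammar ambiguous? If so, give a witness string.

Ambiguous

Witness: p f f f

Derivation 1: Node ⇒ p A0 ⇒ p A0 A0 ⇒ p f A0 ⇒ p f A0 A0 ⇒ p f f A0 ⇒ p f f f
Derivation 2: Node ⇒ p A0 ⇒ p A0 A0 ⇒ p A0 A0 A0 ⇒ p f A0 A0 ⇒ p f f A0 ⇒ p f f f

Two distinct leftmost derivations for the same string.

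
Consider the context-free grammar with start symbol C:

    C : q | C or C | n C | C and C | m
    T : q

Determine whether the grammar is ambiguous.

Witness: n m and m

Derivation 1: C ⇒ n C ⇒ n C and C ⇒ n m and C ⇒ n m and m
Derivation 2: C ⇒ C and C ⇒ n C and C ⇒ n m and C ⇒ n m and m

Two distinct leftmost derivations for the same string.

Ambiguous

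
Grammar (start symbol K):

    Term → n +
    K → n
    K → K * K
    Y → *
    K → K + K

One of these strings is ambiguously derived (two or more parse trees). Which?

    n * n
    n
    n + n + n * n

n * n: 1 tree
n: 1 tree
n + n + n * n: 5 trees

n + n + n * n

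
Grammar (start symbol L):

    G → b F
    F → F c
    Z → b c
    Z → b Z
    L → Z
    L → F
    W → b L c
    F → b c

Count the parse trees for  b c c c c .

1

Parse trees for b c c c c:
  [L [F [F [F [F b c] c] c] c]]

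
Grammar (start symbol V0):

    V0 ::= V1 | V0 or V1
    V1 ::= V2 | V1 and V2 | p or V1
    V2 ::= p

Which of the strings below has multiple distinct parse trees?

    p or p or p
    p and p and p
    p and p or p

p or p or p: 4 trees
p and p and p: 1 tree
p and p or p: 1 tree

p or p or p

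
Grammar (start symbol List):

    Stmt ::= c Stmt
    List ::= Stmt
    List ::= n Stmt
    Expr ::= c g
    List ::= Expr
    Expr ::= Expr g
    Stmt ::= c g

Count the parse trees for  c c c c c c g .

Parse trees for c c c c c c g:
  [List [Stmt c [Stmt c [Stmt c [Stmt c [Stmt c [Stmt c g]]]]]]]

1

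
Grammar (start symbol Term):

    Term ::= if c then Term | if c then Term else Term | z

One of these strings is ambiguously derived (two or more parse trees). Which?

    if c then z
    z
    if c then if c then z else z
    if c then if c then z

if c then z: 1 tree
z: 1 tree
if c then if c then z else z: 2 trees
if c then if c then z: 1 tree

if c then if c then z else z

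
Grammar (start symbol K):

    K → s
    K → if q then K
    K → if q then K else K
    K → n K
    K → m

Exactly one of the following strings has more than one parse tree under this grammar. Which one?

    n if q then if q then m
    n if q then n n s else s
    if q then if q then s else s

n if q then if q then m: 1 tree
n if q then n n s else s: 1 tree
if q then if q then s else s: 2 trees

if q then if q then s else s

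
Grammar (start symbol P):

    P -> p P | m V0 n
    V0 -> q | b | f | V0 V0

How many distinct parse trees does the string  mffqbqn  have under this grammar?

14

Parse trees for mffqbqn (showing first 6 of 14):
  [P m [V0 [V0 f] [V0 [V0 f] [V0 [V0 q] [V0 [V0 b] [V0 q]]]]] n]
  [P m [V0 [V0 f] [V0 [V0 f] [V0 [V0 [V0 q] [V0 b]] [V0 q]]]] n]
  [P m [V0 [V0 f] [V0 [V0 [V0 f] [V0 q]] [V0 [V0 b] [V0 q]]]] n]
  [P m [V0 [V0 f] [V0 [V0 [V0 f] [V0 [V0 q] [V0 b]]] [V0 q]]] n]
  [P m [V0 [V0 f] [V0 [V0 [V0 [V0 f] [V0 q]] [V0 b]] [V0 q]]] n]
  [P m [V0 [V0 [V0 f] [V0 f]] [V0 [V0 q] [V0 [V0 b] [V0 q]]]] n]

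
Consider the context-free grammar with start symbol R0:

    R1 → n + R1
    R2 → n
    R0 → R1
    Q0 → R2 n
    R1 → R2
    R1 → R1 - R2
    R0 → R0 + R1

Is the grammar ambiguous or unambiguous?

Witness: n + n

Derivation 1: R0 ⇒ R1 ⇒ n + R1 ⇒ n + R2 ⇒ n + n
Derivation 2: R0 ⇒ R0 + R1 ⇒ R1 + R1 ⇒ R2 + R1 ⇒ n + R1 ⇒ n + R2 ⇒ n + n

Two distinct leftmost derivations for the same string.

Ambiguous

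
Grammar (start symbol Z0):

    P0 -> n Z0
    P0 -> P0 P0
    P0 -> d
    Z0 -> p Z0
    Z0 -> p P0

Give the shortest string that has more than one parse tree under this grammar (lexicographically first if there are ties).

p d d d

length 2: no string has ≥2 trees
length 3: no string has ≥2 trees
length 4: p d d d has 2 parse trees

Two derivations of p d d d:
  Z0 ⇒ p P0 ⇒ p P0 P0 ⇒ p P0 P0 P0 ⇒ p d P0 P0 ⇒ p d d P0 ⇒ p d d d
  Z0 ⇒ p P0 ⇒ p P0 P0 ⇒ p d P0 ⇒ p d P0 P0 ⇒ p d d P0 ⇒ p d d d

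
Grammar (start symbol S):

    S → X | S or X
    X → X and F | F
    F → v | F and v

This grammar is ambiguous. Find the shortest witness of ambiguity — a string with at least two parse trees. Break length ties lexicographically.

v and v

length 1: no string has ≥2 trees
length 3: v and v has 2 parse trees

Two derivations of v and v:
  S ⇒ X ⇒ X and F ⇒ F and F ⇒ v and F ⇒ v and v
  S ⇒ X ⇒ F ⇒ F and v ⇒ v and v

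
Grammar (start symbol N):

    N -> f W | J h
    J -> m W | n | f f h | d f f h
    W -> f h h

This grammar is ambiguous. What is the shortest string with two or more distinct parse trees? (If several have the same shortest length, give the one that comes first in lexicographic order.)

length 2: no string has ≥2 trees
length 4: f f h h has 2 parse trees

Two derivations of f f h h:
  N ⇒ f W ⇒ f f h h
  N ⇒ J h ⇒ f f h h

f f h h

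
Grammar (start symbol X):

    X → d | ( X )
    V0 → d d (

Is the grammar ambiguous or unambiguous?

(V0 is unreachable from X, so its rules don't affect L(X).) Each string is a nest of matched brackets around a single atom. An opening bracket forces the recursive rule; an atom forces the base rule.

Unambiguous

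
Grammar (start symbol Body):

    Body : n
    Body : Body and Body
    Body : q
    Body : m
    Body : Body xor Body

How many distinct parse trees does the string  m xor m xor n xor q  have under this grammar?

5

Parse trees for m xor m xor n xor q:
  [Body [Body m] xor [Body [Body m] xor [Body [Body n] xor [Body q]]]]
  [Body [Body m] xor [Body [Body [Body m] xor [Body n]] xor [Body q]]]
  [Body [Body [Body m] xor [Body m]] xor [Body [Body n] xor [Body q]]]
  [Body [Body [Body m] xor [Body [Body m] xor [Body n]]] xor [Body q]]
  [Body [Body [Body [Body m] xor [Body m]] xor [Body n]] xor [Body q]]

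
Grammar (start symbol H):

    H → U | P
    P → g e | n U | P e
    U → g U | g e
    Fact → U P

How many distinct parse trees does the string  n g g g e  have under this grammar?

1

Parse trees for n g g g e:
  [H [P n [U g [U g [U g e]]]]]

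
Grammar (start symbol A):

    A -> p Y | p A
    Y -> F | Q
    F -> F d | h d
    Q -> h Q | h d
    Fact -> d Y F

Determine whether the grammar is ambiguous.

Witness: p h d

Derivation 1: A ⇒ p Y ⇒ p F ⇒ p h d
Derivation 2: A ⇒ p Y ⇒ p Q ⇒ p h d

Two distinct leftmost derivations for the same string.

Ambiguous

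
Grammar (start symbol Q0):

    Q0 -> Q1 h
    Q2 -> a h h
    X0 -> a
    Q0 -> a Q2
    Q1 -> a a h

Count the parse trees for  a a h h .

Parse trees for a a h h:
  [Q0 [Q1 a a h] h]
  [Q0 a [Q2 a h h]]

2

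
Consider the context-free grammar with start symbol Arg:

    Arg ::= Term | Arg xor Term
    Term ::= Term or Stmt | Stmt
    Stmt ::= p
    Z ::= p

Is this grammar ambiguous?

Only Arg, Term, Stmt are reachable from Arg; ignoring the rest: Arg → Arg xor Term | Term  ;  Term → Term or Stmt | Stmt  — a left-associative chain with Stmt at the bottom. Each string factors uniquely by precedence.

Unambiguous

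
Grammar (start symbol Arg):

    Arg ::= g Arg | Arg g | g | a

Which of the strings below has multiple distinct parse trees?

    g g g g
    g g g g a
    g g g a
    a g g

g g g g: 8 trees
g g g g a: 1 tree
g g g a: 1 tree
a g g: 1 tree

g g g g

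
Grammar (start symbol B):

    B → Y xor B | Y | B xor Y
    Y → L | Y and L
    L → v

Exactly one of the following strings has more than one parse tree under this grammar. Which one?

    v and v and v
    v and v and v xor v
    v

v and v and v xor v

v and v and v: 1 tree
v and v and v xor v: 2 trees
v: 1 tree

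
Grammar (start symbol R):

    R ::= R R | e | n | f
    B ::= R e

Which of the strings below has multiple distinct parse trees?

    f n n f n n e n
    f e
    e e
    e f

f n n f n n e n

f n n f n n e n: 429 trees
f e: 1 tree
e e: 1 tree
e f: 1 tree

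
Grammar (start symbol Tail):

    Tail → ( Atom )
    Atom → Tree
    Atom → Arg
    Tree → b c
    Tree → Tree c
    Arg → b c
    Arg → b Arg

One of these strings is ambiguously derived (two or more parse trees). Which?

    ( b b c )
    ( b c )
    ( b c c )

( b b c ): 1 tree
( b c ): 2 trees
( b c c ): 1 tree

( b c )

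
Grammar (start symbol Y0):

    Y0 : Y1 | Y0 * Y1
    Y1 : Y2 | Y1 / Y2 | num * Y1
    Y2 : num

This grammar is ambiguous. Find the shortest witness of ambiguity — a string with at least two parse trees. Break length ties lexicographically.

num * num

length 1: no string has ≥2 trees
length 3: num * num has 2 parse trees

Two derivations of num * num:
  Y0 ⇒ Y1 ⇒ num * Y1 ⇒ num * Y2 ⇒ num * num
  Y0 ⇒ Y0 * Y1 ⇒ Y1 * Y1 ⇒ Y2 * Y1 ⇒ num * Y1 ⇒ num * Y2 ⇒ num * num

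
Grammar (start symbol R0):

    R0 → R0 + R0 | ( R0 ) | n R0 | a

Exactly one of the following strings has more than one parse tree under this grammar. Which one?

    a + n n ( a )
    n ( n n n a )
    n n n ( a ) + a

a + n n ( a ): 1 tree
n ( n n n a ): 1 tree
n n n ( a ) + a: 4 trees

n n n ( a ) + a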